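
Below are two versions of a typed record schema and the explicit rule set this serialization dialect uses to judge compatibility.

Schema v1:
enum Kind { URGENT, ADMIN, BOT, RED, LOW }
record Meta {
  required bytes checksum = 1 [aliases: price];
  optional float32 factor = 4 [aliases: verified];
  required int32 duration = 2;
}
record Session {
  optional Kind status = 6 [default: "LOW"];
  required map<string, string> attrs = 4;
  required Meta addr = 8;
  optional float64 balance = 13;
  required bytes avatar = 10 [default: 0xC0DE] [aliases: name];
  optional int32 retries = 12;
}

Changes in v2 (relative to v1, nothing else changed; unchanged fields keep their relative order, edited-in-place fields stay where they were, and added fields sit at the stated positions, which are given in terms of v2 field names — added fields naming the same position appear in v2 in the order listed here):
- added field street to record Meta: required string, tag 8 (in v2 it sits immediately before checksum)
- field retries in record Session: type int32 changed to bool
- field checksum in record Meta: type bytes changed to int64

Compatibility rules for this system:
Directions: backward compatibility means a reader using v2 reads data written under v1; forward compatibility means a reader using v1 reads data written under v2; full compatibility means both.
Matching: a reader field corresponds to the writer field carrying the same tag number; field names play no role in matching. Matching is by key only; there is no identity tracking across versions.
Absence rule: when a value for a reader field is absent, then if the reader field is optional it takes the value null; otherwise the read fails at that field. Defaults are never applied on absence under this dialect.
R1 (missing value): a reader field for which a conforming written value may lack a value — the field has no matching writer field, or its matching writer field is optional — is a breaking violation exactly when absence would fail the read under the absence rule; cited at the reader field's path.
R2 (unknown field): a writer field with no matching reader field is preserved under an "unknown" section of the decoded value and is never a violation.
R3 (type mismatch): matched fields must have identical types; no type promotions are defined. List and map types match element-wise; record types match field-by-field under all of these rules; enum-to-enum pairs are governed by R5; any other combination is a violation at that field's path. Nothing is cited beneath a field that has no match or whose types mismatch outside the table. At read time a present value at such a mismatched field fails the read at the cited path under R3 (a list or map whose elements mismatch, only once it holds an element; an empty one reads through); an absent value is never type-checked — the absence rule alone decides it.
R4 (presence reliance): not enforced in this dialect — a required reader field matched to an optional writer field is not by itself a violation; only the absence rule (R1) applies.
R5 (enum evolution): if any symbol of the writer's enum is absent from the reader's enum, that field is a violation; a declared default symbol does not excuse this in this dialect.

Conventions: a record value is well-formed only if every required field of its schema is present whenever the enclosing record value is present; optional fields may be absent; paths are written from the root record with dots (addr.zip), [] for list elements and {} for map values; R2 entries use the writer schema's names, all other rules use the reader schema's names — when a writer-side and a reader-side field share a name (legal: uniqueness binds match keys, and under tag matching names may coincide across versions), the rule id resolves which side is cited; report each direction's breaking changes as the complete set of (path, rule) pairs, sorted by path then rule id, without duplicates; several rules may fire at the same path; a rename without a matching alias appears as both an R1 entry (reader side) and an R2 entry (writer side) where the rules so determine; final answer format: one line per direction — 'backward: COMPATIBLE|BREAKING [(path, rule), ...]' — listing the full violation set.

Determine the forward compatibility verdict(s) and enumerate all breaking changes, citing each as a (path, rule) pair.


forward: BREAKING [(addr.checksum, R3), (retries, R3)]

arrows below run writer -> reader for Session
checking forward for Session: reader v1 against writer v2:
  status: paired with writer status (Kind -> Kind; writer optional)
  attrs: paired with writer attrs (map<string, string> -> map<string, string>; writer required)
  addr: paired with writer addr (Meta -> Meta; writer required)
  balance: paired with writer balance (float64 -> float64; writer optional)
  avatar: paired with writer avatar (bytes -> bytes; writer required)
  retries: paired with writer retries (bool -> int32; writer optional)
  addr.checksum: paired with writer addr.checksum (int64 -> bytes; writer required)
  addr.factor: paired with writer addr.factor (float32 -> float32; writer optional)
  addr.duration: paired with writer addr.duration (int32 -> int32; writer required)
  writer addr.street: unknown to reader
  breaking: (addr.checksum, R3)
  breaking: (retries, R3)
  => forward: BREAKING (2)
diffs on Session not affecting the asked answer:
  added field street to record Meta: required string, tag 8 (in v2 it sits immediately before checksum) -> fires only in the backward direction of Session, which is not asked here


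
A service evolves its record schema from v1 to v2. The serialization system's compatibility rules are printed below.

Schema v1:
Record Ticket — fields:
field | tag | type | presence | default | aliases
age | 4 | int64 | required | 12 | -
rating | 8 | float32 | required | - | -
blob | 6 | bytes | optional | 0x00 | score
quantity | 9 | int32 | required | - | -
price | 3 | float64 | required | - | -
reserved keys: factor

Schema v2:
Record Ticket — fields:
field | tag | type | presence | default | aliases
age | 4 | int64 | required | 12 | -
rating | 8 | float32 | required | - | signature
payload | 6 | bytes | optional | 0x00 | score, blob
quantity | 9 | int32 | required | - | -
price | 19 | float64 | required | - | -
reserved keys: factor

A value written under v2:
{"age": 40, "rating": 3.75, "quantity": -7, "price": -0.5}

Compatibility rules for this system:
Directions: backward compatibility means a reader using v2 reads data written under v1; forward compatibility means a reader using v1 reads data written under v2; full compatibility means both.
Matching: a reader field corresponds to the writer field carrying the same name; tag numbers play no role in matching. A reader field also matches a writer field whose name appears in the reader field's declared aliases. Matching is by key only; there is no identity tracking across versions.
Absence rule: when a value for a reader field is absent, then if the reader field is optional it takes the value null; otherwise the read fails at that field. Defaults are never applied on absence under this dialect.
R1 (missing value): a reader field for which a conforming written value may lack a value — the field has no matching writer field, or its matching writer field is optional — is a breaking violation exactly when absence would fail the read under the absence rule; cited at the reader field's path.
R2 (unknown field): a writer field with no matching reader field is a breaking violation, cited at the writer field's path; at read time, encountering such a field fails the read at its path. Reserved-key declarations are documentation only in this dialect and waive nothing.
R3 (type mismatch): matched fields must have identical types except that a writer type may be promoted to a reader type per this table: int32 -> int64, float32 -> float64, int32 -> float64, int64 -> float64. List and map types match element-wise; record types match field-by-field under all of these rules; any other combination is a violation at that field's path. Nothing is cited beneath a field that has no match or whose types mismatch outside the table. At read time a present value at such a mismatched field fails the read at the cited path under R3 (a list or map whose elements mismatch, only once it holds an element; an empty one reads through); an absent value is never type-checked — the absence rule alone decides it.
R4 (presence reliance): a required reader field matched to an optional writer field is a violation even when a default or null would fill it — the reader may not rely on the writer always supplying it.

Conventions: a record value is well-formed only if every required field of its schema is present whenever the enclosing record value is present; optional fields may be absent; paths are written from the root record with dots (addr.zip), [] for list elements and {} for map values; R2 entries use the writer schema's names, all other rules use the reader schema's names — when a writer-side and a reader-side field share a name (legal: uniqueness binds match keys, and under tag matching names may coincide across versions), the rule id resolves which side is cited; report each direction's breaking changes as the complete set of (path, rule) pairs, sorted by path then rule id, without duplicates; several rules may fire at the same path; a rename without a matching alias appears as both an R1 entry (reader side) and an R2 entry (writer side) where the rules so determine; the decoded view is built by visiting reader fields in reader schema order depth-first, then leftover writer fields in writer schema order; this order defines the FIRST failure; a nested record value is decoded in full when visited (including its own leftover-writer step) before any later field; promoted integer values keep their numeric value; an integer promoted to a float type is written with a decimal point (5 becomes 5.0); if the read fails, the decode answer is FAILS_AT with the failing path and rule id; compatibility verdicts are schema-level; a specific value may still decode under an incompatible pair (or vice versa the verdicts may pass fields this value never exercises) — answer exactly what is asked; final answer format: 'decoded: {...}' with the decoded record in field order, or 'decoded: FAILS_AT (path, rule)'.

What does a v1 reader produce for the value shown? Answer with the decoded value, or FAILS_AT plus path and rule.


decoded: {"age": 40, "rating": 3.75, "blob": null, "quantity": -7, "price": -0.5}

the writer's type comes first in each Ticket pair
decoding the Ticket value with the v1 reader:
  age := 40
  rating := 3.75
  blob := null (not supplied -> null)
  quantity := -7
  price := -0.5
  => decoded: {"age": 40, "rating": 3.75, "blob": null, "quantity": -7, "price": -0.5}
checking off the Ticket differences that do not matter here:
  field price in record Ticket: tag 3 changed to 19 -> no rule fires on it and the decoded Ticket view is identical with or without it
  renamed field blob to payload in record Ticket (alias blob declared on the renamed field) -> affects the rule determinations only; this particular Ticket value decodes identically


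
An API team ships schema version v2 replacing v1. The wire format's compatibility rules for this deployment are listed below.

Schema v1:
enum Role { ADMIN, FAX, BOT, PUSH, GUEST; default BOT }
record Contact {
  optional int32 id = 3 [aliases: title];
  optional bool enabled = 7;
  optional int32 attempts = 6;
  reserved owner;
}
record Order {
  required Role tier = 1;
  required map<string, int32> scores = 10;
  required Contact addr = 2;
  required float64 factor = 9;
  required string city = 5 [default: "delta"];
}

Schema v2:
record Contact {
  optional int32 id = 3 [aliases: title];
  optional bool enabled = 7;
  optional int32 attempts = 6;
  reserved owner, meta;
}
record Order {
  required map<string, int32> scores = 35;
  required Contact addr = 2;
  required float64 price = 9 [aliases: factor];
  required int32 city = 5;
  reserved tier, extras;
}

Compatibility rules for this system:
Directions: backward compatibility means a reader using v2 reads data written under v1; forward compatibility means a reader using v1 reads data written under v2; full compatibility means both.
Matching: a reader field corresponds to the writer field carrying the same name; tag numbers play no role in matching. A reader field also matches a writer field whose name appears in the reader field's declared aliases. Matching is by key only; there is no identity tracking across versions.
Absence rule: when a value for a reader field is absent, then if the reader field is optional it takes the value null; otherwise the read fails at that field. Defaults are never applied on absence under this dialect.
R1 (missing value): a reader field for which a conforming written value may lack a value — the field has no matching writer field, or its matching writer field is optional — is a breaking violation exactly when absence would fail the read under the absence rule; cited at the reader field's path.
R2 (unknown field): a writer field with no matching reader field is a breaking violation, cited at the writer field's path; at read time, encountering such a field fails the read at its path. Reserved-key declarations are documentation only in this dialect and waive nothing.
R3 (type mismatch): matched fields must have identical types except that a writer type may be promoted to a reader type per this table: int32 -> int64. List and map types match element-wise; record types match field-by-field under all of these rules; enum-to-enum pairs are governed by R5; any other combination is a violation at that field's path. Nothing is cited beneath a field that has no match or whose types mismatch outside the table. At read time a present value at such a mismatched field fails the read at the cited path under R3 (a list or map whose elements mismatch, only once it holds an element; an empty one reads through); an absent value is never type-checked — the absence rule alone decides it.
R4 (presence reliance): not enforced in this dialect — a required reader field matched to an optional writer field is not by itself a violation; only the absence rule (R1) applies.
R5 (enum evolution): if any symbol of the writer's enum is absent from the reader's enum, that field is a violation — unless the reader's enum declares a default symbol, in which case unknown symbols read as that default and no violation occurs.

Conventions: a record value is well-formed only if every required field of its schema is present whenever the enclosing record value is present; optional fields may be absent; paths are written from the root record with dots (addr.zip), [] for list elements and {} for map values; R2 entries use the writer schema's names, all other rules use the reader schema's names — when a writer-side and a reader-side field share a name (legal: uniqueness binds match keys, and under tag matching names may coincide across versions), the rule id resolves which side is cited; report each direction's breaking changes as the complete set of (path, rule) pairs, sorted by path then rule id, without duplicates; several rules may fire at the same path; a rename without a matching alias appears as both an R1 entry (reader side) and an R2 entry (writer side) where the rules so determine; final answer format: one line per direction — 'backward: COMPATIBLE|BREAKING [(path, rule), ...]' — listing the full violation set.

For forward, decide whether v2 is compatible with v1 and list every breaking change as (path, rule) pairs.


forward: BREAKING [(city, R3), (factor, R1), (price, R2), (tier, R1)]

the writer's type comes first in each Order pair
forward analysis of Order with v1 as reader and v2 as writer:
  tier has no writer counterpart
  writer required, map<string, int32> -> map<string, int32>: reader scores maps from writer scores
  writer required, Contact -> Contact: reader addr maps from writer addr
  factor has no writer counterpart
  writer required, int32 -> string: reader city maps from writer city
  writer price: unknown to reader
  writer optional, int32 -> int32: reader addr.id maps from writer addr.id
  writer optional, bool -> bool: reader addr.enabled maps from writer addr.enabled
  writer optional, int32 -> int32: reader addr.attempts maps from writer addr.attempts
  rule R3 violated at city
  rule R1 violated at factor
  rule R2 violated at price
  rule R1 violated at tier
  => forward: BREAKING (4)
ruling out the remaining Order differences:
  field scores in record Order: tag 10 changed to 35 -> fires no rule on Order, leaving the asked answer as it is


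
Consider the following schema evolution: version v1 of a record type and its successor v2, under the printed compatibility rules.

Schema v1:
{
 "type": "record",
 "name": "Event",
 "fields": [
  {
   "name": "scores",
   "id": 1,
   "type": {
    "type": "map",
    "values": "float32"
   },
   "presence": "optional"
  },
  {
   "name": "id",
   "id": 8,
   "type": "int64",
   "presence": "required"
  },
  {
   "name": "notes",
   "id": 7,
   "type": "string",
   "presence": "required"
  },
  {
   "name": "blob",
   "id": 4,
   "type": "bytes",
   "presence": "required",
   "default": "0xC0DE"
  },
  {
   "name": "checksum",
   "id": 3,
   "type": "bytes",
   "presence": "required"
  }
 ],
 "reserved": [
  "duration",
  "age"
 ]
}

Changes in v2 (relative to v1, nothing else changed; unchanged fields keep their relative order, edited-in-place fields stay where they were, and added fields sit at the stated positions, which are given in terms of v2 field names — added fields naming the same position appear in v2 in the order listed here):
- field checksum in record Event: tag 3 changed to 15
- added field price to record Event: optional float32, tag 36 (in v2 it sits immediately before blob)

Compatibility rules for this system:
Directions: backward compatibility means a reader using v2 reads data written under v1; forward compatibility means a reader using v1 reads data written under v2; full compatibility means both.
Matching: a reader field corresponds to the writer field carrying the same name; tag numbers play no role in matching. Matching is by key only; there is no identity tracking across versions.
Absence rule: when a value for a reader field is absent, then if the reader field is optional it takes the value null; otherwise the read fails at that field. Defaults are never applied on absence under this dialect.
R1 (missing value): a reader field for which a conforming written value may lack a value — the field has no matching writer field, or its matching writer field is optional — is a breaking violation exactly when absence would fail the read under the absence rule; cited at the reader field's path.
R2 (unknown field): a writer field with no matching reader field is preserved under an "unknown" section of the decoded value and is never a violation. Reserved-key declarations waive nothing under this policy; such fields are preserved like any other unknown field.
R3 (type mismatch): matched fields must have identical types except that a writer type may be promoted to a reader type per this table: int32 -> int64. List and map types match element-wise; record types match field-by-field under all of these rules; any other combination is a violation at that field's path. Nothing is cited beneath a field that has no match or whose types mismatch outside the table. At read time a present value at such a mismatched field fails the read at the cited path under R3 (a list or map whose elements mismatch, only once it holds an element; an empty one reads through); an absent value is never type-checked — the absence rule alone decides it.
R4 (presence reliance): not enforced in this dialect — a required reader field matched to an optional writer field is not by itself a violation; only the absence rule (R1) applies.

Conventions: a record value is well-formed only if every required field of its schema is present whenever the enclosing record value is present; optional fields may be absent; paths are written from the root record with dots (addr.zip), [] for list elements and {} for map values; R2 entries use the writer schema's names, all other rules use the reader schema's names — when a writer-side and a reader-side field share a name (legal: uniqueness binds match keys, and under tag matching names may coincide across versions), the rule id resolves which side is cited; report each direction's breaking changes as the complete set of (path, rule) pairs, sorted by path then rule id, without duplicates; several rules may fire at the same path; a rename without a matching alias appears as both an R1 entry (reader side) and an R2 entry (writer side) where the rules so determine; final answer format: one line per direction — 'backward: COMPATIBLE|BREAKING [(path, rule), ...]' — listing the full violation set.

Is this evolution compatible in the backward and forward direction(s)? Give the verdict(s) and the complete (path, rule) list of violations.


the writer's type comes first in each Event pair
backward on Event — v2 reading data written by v1:
  writer optional, map<string, float32> -> map<string, float32>: reader scores maps from writer scores
  writer required, int64 -> int64: reader id maps from writer id
  writer required, string -> string: reader notes maps from writer notes
  no writer field matches reader price
  writer required, bytes -> bytes: reader blob maps from writer blob
  writer required, bytes -> bytes: reader checksum maps from writer checksum
  => no violations; backward on Event: COMPATIBLE
forward on Event — v1 reading data written by v2:
  writer optional, map<string, float32> -> map<string, float32>: reader scores maps from writer scores
  writer required, int64 -> int64: reader id maps from writer id
  writer required, string -> string: reader notes maps from writer notes
  writer required, bytes -> bytes: reader blob maps from writer blob
  writer required, bytes -> bytes: reader checksum maps from writer checksum
  writer price: unknown to reader
  => no violations; forward on Event: COMPATIBLE

backward: COMPATIBLE []; forward: COMPATIBLE []


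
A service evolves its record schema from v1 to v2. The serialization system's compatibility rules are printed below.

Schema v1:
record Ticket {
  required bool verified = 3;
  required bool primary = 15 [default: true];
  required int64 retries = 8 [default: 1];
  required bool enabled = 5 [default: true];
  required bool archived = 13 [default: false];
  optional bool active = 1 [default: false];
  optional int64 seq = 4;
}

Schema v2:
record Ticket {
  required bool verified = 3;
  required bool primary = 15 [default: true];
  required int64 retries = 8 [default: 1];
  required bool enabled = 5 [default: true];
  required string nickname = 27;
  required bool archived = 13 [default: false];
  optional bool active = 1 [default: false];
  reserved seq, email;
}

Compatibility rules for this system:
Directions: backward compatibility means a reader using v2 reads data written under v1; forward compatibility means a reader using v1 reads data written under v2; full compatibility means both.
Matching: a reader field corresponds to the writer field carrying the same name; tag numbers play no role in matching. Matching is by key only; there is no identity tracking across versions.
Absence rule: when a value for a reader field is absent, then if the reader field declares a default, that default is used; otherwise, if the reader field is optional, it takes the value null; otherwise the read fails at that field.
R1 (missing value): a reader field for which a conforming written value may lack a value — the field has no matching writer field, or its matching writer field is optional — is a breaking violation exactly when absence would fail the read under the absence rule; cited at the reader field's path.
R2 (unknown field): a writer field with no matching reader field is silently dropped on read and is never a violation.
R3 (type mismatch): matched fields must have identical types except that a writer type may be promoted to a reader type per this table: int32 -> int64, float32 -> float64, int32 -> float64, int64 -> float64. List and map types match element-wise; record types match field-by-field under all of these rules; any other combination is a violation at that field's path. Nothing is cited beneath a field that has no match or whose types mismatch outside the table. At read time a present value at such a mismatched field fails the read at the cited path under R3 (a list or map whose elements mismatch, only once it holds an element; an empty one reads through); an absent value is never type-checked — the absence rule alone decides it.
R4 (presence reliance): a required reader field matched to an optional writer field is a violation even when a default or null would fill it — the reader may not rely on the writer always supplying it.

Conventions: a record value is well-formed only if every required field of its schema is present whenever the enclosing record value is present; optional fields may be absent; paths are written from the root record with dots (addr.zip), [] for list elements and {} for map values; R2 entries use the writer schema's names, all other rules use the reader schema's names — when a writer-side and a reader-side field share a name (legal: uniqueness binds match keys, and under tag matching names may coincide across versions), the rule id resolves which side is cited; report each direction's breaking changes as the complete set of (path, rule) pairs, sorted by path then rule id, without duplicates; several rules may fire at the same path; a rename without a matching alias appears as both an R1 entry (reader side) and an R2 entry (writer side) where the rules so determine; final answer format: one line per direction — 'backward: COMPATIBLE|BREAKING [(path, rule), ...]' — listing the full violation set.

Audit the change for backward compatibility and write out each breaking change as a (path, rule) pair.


backward: BREAKING [(nickname, R1)]

arrows below run writer -> reader for Ticket
backward analysis of Ticket with v2 as reader and v1 as writer:
  verified: paired with writer verified (bool -> bool; writer required)
  primary: paired with writer primary (bool -> bool; writer required)
  retries: paired with writer retries (int64 -> int64; writer required)
  enabled: paired with writer enabled (bool -> bool; writer required)
  nickname: no writer match
  archived: paired with writer archived (bool -> bool; writer required)
  active: paired with writer active (bool -> bool; writer optional)
  writer field seq has no reader counterpart
  violation R1 at nickname
  backward on Ticket therefore BREAKING (1)
checking off the Ticket differences that do not matter here:
  removed field seq from record Ticket (its key "seq" joins the reserved list) -> inert for the asked Ticket verdict: nothing fires


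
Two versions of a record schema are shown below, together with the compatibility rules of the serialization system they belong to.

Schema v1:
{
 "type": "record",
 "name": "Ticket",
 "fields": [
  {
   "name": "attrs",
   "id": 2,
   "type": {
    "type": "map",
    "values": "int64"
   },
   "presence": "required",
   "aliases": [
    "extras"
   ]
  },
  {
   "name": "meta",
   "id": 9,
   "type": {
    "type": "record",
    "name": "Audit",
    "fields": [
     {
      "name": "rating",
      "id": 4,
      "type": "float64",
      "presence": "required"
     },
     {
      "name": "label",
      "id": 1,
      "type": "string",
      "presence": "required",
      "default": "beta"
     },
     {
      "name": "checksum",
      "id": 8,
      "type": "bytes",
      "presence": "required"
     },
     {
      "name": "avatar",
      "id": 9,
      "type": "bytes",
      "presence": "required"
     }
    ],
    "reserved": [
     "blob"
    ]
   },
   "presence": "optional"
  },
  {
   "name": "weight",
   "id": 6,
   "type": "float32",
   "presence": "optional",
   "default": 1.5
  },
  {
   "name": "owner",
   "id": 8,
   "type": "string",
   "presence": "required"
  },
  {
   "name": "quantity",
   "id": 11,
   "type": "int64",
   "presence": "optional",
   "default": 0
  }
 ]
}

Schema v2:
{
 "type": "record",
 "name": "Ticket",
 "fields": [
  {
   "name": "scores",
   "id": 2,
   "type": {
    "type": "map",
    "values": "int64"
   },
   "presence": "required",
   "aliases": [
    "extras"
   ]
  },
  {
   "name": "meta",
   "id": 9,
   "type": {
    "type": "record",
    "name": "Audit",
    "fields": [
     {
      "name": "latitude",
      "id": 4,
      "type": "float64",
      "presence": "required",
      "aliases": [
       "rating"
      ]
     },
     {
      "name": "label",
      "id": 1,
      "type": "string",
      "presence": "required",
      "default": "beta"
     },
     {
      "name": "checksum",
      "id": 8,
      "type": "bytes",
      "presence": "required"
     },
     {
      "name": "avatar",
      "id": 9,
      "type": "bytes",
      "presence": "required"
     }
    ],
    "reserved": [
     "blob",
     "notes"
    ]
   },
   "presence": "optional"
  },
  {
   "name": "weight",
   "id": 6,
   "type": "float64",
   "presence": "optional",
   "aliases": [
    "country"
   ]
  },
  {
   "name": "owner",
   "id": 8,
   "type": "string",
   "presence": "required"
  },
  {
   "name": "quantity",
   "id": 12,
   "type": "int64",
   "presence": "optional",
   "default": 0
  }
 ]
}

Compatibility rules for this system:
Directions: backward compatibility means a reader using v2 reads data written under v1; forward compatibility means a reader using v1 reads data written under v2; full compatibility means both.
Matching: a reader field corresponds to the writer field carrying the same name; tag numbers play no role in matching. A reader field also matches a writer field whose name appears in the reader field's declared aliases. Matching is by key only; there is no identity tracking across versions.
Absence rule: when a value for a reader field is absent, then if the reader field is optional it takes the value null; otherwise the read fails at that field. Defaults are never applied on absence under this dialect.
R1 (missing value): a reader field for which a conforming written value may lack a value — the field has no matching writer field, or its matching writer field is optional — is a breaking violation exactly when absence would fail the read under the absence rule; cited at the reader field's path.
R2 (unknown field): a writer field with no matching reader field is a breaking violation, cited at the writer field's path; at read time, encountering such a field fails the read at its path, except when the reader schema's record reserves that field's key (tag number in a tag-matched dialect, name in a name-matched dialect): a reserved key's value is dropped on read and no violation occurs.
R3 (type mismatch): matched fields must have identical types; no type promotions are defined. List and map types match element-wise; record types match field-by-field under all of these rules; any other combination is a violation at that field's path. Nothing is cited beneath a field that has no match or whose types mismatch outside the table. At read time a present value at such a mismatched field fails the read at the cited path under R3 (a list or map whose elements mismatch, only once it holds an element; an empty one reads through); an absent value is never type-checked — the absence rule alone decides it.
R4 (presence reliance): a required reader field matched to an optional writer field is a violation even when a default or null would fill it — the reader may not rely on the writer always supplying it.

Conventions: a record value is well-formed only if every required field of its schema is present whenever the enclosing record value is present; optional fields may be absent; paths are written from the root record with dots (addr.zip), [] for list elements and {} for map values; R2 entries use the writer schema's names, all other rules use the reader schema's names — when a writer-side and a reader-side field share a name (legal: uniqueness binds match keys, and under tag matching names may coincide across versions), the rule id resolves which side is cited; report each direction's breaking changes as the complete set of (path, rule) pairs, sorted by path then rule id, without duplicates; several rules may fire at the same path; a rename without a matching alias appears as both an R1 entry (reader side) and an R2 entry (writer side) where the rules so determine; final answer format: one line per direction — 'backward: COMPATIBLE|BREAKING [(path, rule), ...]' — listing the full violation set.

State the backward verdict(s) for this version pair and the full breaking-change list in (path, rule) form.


each type pair in Ticket: writer, then reader
backward on Ticket — v2 reading data written by v1:
  no writer field matches reader scores
  meta <- meta (Audit -> Audit, writer optional)
  weight <- weight (float32 -> float64, writer optional)
  owner <- owner (string -> string, writer required)
  quantity <- quantity (int64 -> int64, writer optional)
  writer attrs: unknown to reader
  meta.latitude <- meta.rating (float64 -> float64, writer required)
  meta.label <- meta.label (string -> string, writer required)
  meta.checksum <- meta.checksum (bytes -> bytes, writer required)
  meta.avatar <- meta.avatar (bytes -> bytes, writer required)
  rule R2 violated at attrs
  rule R1 violated at scores
  rule R3 violated at weight
  => 3 violation(s): backward is BREAKING for Ticket
ruling out the remaining Ticket differences:
  field quantity in record Ticket: tag 11 changed to 12 -> fires no rule on Ticket, leaving the asked answer as it is
  renamed field rating to latitude in record Audit (alias rating declared on the renamed field) -> affects forward compatibility only, which is not asked

backward: BREAKING [(attrs, R2), (scores, R1), (weight, R3)]


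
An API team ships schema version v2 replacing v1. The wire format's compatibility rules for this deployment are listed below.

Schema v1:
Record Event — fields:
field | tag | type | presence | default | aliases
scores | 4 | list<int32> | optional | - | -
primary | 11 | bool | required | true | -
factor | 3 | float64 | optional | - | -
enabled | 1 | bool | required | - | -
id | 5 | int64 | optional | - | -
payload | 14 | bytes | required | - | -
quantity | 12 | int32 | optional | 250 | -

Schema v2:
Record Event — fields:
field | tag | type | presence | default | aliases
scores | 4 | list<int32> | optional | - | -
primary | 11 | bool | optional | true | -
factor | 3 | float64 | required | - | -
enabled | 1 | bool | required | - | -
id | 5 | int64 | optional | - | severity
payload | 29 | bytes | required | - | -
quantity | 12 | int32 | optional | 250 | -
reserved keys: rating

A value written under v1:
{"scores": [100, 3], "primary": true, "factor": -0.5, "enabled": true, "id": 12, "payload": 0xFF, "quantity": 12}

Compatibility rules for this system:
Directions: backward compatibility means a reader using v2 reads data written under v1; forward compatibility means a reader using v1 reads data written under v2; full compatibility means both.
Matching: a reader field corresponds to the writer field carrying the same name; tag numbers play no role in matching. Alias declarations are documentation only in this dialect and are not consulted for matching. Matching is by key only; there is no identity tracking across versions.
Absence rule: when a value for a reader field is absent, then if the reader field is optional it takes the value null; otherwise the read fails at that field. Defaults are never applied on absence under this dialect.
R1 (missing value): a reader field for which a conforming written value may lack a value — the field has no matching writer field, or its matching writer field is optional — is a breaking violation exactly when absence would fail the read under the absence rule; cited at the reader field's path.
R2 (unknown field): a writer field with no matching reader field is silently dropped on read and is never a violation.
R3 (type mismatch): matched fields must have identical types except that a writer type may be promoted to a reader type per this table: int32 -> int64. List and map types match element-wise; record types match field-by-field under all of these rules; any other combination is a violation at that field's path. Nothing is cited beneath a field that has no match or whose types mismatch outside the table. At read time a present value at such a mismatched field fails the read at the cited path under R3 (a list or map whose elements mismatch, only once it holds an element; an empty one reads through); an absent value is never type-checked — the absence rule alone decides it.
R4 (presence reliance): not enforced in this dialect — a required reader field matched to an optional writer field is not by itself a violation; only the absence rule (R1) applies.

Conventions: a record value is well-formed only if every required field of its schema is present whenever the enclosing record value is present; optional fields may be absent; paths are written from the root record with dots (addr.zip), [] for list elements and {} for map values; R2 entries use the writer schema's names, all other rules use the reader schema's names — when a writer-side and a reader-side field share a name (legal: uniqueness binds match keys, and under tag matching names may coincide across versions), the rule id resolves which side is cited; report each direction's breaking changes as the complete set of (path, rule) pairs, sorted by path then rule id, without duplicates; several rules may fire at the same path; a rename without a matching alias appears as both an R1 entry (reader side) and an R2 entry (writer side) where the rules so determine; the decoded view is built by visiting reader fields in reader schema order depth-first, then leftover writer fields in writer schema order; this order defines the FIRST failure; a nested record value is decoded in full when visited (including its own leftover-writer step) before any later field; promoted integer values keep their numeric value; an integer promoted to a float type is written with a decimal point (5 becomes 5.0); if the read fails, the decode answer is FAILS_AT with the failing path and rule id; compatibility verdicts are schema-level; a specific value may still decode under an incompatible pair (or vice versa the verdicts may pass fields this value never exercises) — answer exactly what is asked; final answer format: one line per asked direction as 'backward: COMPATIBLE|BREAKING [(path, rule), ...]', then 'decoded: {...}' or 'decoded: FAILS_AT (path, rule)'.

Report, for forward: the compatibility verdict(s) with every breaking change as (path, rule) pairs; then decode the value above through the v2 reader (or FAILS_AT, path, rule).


each type pair in Event: writer, then reader
forward pass over Event, reader schema v1, writer schema v2:
  scores <- scores (list<int32> -> list<int32>, writer optional)
  primary <- primary (bool -> bool, writer optional)
  factor <- factor (float64 -> float64, writer required)
  enabled <- enabled (bool -> bool, writer required)
  id <- id (int64 -> int64, writer optional)
  payload <- payload (bytes -> bytes, writer required)
  quantity <- quantity (int32 -> int32, writer optional)
  violation R1 at primary
  => forward verdict for Event: BREAKING, 1 violation(s)
decoding the Event value with the v2 reader:
  scores := [100, 3]
  primary := true
  factor := -0.5
  enabled := true
  id := 12
  payload := 0xFF
  quantity := 12
  => decoded: {"scores": [100, 3], "primary": true, "factor": -0.5, "enabled": true, "id": 12, "payload": 0xFF, "quantity": 12}
diffs on Event not affecting the asked answer:
  field payload in record Event: tag 14 changed to 29 -> triggers nothing under Event's printed rules — same verdict
  field factor in record Event: optional changed to required -> its effect on Event is confined to the backward direction, not asked

forward: BREAKING [(primary, R1)]; decoded: {"scores": [100, 3], "primary": true, "factor": -0.5, "enabled": true, "id": 12, "payload": 0xFF, "quantity": 12}


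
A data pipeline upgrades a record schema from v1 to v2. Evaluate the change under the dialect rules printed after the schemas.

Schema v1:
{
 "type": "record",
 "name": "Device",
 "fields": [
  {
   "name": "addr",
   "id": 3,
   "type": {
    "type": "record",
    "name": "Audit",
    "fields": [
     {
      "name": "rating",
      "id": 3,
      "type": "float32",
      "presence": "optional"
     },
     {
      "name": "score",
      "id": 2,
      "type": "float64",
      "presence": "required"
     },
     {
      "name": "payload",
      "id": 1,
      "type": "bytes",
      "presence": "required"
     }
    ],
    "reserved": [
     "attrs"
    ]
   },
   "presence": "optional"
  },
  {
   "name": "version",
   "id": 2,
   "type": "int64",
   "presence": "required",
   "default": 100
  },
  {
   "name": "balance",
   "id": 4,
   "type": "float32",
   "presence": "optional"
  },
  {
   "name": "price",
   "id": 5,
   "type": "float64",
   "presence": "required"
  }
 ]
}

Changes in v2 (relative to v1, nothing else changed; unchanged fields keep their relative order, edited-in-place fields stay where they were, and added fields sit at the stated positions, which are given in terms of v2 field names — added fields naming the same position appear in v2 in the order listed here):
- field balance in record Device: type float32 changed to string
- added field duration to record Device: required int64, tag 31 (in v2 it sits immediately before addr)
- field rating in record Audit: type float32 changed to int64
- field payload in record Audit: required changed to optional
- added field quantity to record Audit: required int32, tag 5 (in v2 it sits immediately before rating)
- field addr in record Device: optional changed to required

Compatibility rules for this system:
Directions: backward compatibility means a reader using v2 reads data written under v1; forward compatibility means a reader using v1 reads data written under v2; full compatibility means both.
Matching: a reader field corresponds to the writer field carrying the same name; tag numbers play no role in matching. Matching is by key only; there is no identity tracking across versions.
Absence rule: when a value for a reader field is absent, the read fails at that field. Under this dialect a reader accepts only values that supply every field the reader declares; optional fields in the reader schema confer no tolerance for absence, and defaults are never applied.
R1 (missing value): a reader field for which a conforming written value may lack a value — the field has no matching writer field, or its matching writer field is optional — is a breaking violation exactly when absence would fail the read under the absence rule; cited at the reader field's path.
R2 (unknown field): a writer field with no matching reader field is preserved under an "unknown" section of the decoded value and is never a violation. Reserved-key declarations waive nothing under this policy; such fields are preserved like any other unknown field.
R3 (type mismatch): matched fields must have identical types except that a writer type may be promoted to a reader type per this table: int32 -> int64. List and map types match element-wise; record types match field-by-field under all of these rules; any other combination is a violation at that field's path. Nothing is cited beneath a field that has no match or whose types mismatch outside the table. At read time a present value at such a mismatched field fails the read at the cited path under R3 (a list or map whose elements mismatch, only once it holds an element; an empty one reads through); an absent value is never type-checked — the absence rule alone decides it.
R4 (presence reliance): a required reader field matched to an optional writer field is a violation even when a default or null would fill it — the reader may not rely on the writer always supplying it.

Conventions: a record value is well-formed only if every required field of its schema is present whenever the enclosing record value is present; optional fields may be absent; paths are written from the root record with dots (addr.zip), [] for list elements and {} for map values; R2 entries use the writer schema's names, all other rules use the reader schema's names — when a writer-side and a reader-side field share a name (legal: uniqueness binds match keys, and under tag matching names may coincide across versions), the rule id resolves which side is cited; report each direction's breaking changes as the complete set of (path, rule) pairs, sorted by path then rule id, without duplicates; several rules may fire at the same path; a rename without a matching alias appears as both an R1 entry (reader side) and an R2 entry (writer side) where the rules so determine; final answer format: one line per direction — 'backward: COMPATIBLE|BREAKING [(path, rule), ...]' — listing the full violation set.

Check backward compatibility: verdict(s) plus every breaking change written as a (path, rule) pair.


backward: BREAKING [(addr, R1), (addr, R4), (addr.quantity, R1), (addr.rating, R1), (addr.rating, R3), (balance, R1), (balance, R3), (duration, R1)]

each type pair in Device: writer, then reader
backward on Device — v2 reading data written by v1:
  duration: no writer-side match
  addr <- addr (Audit -> Audit, writer optional)
  version <- version (int64 -> int64, writer required)
  balance <- balance (float32 -> string, writer optional)
  price <- price (float64 -> float64, writer required)
  addr.quantity: no writer-side match
  addr.rating <- addr.rating (float32 -> int64, writer optional)
  addr.score <- addr.score (float64 -> float64, writer required)
  addr.payload <- addr.payload (bytes -> bytes, writer required)
  violation R1 at addr
  violation R4 at addr
  violation R1 at addr.quantity
  violation R1 at addr.rating
  violation R3 at addr.rating
  violation R1 at balance
  violation R3 at balance
  violation R1 at duration
  => backward verdict for Device: BREAKING, 8 violation(s)
the rest of the Device diff is inert for this question:
  field payload in record Audit: required changed to optional -> affects forward compatibility only, which is not asked
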